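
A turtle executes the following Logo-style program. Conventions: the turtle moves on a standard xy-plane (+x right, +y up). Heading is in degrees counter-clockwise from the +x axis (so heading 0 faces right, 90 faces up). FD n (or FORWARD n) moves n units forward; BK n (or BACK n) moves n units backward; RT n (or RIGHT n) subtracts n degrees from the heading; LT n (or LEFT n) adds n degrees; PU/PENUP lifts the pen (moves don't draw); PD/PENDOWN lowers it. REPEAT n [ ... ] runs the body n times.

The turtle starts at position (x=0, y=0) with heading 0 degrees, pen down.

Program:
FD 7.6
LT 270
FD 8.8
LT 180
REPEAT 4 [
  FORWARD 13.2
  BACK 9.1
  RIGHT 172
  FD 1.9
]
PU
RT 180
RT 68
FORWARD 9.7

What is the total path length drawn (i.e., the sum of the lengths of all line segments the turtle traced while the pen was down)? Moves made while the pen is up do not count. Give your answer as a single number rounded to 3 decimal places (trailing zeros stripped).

Answer: 113.2

Derivation:
Executing turtle program step by step:
Start: pos=(0,0), heading=0, pen down
FD 7.6: (0,0) -> (7.6,0) [heading=0, draw]
LT 270: heading 0 -> 270
FD 8.8: (7.6,0) -> (7.6,-8.8) [heading=270, draw]
LT 180: heading 270 -> 90
REPEAT 4 [
  -- iteration 1/4 --
  FD 13.2: (7.6,-8.8) -> (7.6,4.4) [heading=90, draw]
  BK 9.1: (7.6,4.4) -> (7.6,-4.7) [heading=90, draw]
  RT 172: heading 90 -> 278
  FD 1.9: (7.6,-4.7) -> (7.864,-6.582) [heading=278, draw]
  -- iteration 2/4 --
  FD 13.2: (7.864,-6.582) -> (9.702,-19.653) [heading=278, draw]
  BK 9.1: (9.702,-19.653) -> (8.435,-10.642) [heading=278, draw]
  RT 172: heading 278 -> 106
  FD 1.9: (8.435,-10.642) -> (7.911,-8.815) [heading=106, draw]
  -- iteration 3/4 --
  FD 13.2: (7.911,-8.815) -> (4.273,3.873) [heading=106, draw]
  BK 9.1: (4.273,3.873) -> (6.781,-4.874) [heading=106, draw]
  RT 172: heading 106 -> 294
  FD 1.9: (6.781,-4.874) -> (7.554,-6.61) [heading=294, draw]
  -- iteration 4/4 --
  FD 13.2: (7.554,-6.61) -> (12.923,-18.669) [heading=294, draw]
  BK 9.1: (12.923,-18.669) -> (9.222,-10.355) [heading=294, draw]
  RT 172: heading 294 -> 122
  FD 1.9: (9.222,-10.355) -> (8.215,-8.744) [heading=122, draw]
]
PU: pen up
RT 180: heading 122 -> 302
RT 68: heading 302 -> 234
FD 9.7: (8.215,-8.744) -> (2.513,-16.591) [heading=234, move]
Final: pos=(2.513,-16.591), heading=234, 14 segment(s) drawn

Segment lengths:
  seg 1: (0,0) -> (7.6,0), length = 7.6
  seg 2: (7.6,0) -> (7.6,-8.8), length = 8.8
  seg 3: (7.6,-8.8) -> (7.6,4.4), length = 13.2
  seg 4: (7.6,4.4) -> (7.6,-4.7), length = 9.1
  seg 5: (7.6,-4.7) -> (7.864,-6.582), length = 1.9
  seg 6: (7.864,-6.582) -> (9.702,-19.653), length = 13.2
  seg 7: (9.702,-19.653) -> (8.435,-10.642), length = 9.1
  seg 8: (8.435,-10.642) -> (7.911,-8.815), length = 1.9
  seg 9: (7.911,-8.815) -> (4.273,3.873), length = 13.2
  seg 10: (4.273,3.873) -> (6.781,-4.874), length = 9.1
  seg 11: (6.781,-4.874) -> (7.554,-6.61), length = 1.9
  seg 12: (7.554,-6.61) -> (12.923,-18.669), length = 13.2
  seg 13: (12.923,-18.669) -> (9.222,-10.355), length = 9.1
  seg 14: (9.222,-10.355) -> (8.215,-8.744), length = 1.9
Total = 113.2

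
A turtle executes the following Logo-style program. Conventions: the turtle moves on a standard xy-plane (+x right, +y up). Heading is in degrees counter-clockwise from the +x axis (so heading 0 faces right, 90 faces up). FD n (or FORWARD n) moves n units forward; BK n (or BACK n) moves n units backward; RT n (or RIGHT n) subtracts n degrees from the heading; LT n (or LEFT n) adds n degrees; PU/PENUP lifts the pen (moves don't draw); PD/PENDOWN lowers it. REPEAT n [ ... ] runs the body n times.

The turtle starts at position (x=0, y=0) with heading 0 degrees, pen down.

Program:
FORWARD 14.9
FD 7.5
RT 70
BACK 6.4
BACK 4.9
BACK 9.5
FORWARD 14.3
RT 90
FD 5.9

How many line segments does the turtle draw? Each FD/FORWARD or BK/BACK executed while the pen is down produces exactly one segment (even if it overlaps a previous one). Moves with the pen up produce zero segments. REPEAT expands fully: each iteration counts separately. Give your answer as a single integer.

Answer: 7

Derivation:
Executing turtle program step by step:
Start: pos=(0,0), heading=0, pen down
FD 14.9: (0,0) -> (14.9,0) [heading=0, draw]
FD 7.5: (14.9,0) -> (22.4,0) [heading=0, draw]
RT 70: heading 0 -> 290
BK 6.4: (22.4,0) -> (20.211,6.014) [heading=290, draw]
BK 4.9: (20.211,6.014) -> (18.535,10.619) [heading=290, draw]
BK 9.5: (18.535,10.619) -> (15.286,19.546) [heading=290, draw]
FD 14.3: (15.286,19.546) -> (20.177,6.108) [heading=290, draw]
RT 90: heading 290 -> 200
FD 5.9: (20.177,6.108) -> (14.633,4.09) [heading=200, draw]
Final: pos=(14.633,4.09), heading=200, 7 segment(s) drawn
Segments drawn: 7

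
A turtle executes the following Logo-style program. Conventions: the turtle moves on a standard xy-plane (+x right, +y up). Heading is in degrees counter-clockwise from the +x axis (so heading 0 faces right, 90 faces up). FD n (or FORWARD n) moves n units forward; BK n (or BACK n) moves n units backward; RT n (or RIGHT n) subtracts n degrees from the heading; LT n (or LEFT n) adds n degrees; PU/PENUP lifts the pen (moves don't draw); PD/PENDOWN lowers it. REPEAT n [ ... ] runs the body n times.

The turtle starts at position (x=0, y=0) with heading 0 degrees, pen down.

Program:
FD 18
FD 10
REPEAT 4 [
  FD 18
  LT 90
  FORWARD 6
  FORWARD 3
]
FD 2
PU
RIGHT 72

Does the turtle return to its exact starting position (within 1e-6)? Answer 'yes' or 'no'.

Answer: no

Derivation:
Executing turtle program step by step:
Start: pos=(0,0), heading=0, pen down
FD 18: (0,0) -> (18,0) [heading=0, draw]
FD 10: (18,0) -> (28,0) [heading=0, draw]
REPEAT 4 [
  -- iteration 1/4 --
  FD 18: (28,0) -> (46,0) [heading=0, draw]
  LT 90: heading 0 -> 90
  FD 6: (46,0) -> (46,6) [heading=90, draw]
  FD 3: (46,6) -> (46,9) [heading=90, draw]
  -- iteration 2/4 --
  FD 18: (46,9) -> (46,27) [heading=90, draw]
  LT 90: heading 90 -> 180
  FD 6: (46,27) -> (40,27) [heading=180, draw]
  FD 3: (40,27) -> (37,27) [heading=180, draw]
  -- iteration 3/4 --
  FD 18: (37,27) -> (19,27) [heading=180, draw]
  LT 90: heading 180 -> 270
  FD 6: (19,27) -> (19,21) [heading=270, draw]
  FD 3: (19,21) -> (19,18) [heading=270, draw]
  -- iteration 4/4 --
  FD 18: (19,18) -> (19,0) [heading=270, draw]
  LT 90: heading 270 -> 0
  FD 6: (19,0) -> (25,0) [heading=0, draw]
  FD 3: (25,0) -> (28,0) [heading=0, draw]
]
FD 2: (28,0) -> (30,0) [heading=0, draw]
PU: pen up
RT 72: heading 0 -> 288
Final: pos=(30,0), heading=288, 15 segment(s) drawn

Start position: (0, 0)
Final position: (30, 0)
Distance = 30; >= 1e-6 -> NOT closed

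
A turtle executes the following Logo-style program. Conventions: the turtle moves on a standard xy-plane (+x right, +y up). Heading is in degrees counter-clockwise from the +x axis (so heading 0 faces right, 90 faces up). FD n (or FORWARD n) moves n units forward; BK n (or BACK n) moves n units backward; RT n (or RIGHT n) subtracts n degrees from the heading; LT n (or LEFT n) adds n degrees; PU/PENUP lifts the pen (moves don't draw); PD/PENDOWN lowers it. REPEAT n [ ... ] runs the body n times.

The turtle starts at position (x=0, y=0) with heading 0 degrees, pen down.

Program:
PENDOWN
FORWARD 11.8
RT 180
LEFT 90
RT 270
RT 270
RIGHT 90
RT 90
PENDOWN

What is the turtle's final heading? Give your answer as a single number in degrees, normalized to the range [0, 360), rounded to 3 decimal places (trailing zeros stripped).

Answer: 270

Derivation:
Executing turtle program step by step:
Start: pos=(0,0), heading=0, pen down
PD: pen down
FD 11.8: (0,0) -> (11.8,0) [heading=0, draw]
RT 180: heading 0 -> 180
LT 90: heading 180 -> 270
RT 270: heading 270 -> 0
RT 270: heading 0 -> 90
RT 90: heading 90 -> 0
RT 90: heading 0 -> 270
PD: pen down
Final: pos=(11.8,0), heading=270, 1 segment(s) drawn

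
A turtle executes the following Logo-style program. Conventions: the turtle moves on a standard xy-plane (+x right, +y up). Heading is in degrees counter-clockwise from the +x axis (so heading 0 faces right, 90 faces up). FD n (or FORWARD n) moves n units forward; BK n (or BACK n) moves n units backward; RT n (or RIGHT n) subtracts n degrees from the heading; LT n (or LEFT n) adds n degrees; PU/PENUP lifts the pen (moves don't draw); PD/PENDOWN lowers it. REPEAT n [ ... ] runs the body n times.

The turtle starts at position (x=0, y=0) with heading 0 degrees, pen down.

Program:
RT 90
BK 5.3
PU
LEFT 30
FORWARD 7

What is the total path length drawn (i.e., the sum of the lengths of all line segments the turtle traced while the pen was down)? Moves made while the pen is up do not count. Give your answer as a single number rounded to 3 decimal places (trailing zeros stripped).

Executing turtle program step by step:
Start: pos=(0,0), heading=0, pen down
RT 90: heading 0 -> 270
BK 5.3: (0,0) -> (0,5.3) [heading=270, draw]
PU: pen up
LT 30: heading 270 -> 300
FD 7: (0,5.3) -> (3.5,-0.762) [heading=300, move]
Final: pos=(3.5,-0.762), heading=300, 1 segment(s) drawn

Segment lengths:
  seg 1: (0,0) -> (0,5.3), length = 5.3
Total = 5.3

Answer: 5.3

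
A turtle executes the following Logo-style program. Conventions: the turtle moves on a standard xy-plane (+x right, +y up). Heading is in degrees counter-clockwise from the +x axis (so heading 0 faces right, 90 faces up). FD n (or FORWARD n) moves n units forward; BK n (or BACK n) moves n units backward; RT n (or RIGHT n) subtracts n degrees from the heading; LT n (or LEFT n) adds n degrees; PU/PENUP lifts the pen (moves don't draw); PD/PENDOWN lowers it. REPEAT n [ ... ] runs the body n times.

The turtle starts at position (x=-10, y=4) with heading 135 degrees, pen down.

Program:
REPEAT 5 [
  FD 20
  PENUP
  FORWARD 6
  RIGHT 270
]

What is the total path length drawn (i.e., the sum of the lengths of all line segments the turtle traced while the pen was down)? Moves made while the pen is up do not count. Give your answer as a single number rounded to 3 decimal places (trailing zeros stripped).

Executing turtle program step by step:
Start: pos=(-10,4), heading=135, pen down
REPEAT 5 [
  -- iteration 1/5 --
  FD 20: (-10,4) -> (-24.142,18.142) [heading=135, draw]
  PU: pen up
  FD 6: (-24.142,18.142) -> (-28.385,22.385) [heading=135, move]
  RT 270: heading 135 -> 225
  -- iteration 2/5 --
  FD 20: (-28.385,22.385) -> (-42.527,8.243) [heading=225, move]
  PU: pen up
  FD 6: (-42.527,8.243) -> (-46.77,4) [heading=225, move]
  RT 270: heading 225 -> 315
  -- iteration 3/5 --
  FD 20: (-46.77,4) -> (-32.627,-10.142) [heading=315, move]
  PU: pen up
  FD 6: (-32.627,-10.142) -> (-28.385,-14.385) [heading=315, move]
  RT 270: heading 315 -> 45
  -- iteration 4/5 --
  FD 20: (-28.385,-14.385) -> (-14.243,-0.243) [heading=45, move]
  PU: pen up
  FD 6: (-14.243,-0.243) -> (-10,4) [heading=45, move]
  RT 270: heading 45 -> 135
  -- iteration 5/5 --
  FD 20: (-10,4) -> (-24.142,18.142) [heading=135, move]
  PU: pen up
  FD 6: (-24.142,18.142) -> (-28.385,22.385) [heading=135, move]
  RT 270: heading 135 -> 225
]
Final: pos=(-28.385,22.385), heading=225, 1 segment(s) drawn

Segment lengths:
  seg 1: (-10,4) -> (-24.142,18.142), length = 20
Total = 20

Answer: 20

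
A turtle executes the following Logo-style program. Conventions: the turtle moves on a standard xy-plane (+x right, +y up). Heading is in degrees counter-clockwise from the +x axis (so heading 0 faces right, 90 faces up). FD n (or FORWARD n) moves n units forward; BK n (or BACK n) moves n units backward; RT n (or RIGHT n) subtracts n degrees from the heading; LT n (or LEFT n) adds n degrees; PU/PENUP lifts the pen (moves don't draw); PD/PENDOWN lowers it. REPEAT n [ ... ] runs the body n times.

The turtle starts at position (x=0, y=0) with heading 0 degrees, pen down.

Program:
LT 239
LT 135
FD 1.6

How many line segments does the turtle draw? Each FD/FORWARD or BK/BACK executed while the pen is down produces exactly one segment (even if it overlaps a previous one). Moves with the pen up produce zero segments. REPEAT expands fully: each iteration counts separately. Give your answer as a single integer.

Answer: 1

Derivation:
Executing turtle program step by step:
Start: pos=(0,0), heading=0, pen down
LT 239: heading 0 -> 239
LT 135: heading 239 -> 14
FD 1.6: (0,0) -> (1.552,0.387) [heading=14, draw]
Final: pos=(1.552,0.387), heading=14, 1 segment(s) drawn
Segments drawn: 1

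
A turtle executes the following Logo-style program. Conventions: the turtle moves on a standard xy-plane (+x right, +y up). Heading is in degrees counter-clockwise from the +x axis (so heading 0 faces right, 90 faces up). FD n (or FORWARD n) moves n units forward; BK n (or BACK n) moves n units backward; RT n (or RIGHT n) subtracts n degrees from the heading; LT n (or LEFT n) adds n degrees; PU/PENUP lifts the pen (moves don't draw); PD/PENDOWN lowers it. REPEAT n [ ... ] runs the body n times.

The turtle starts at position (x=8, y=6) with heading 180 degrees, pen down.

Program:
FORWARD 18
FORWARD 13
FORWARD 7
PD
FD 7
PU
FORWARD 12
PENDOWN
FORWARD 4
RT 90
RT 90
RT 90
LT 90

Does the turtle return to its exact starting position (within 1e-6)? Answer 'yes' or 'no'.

Answer: no

Derivation:
Executing turtle program step by step:
Start: pos=(8,6), heading=180, pen down
FD 18: (8,6) -> (-10,6) [heading=180, draw]
FD 13: (-10,6) -> (-23,6) [heading=180, draw]
FD 7: (-23,6) -> (-30,6) [heading=180, draw]
PD: pen down
FD 7: (-30,6) -> (-37,6) [heading=180, draw]
PU: pen up
FD 12: (-37,6) -> (-49,6) [heading=180, move]
PD: pen down
FD 4: (-49,6) -> (-53,6) [heading=180, draw]
RT 90: heading 180 -> 90
RT 90: heading 90 -> 0
RT 90: heading 0 -> 270
LT 90: heading 270 -> 0
Final: pos=(-53,6), heading=0, 5 segment(s) drawn

Start position: (8, 6)
Final position: (-53, 6)
Distance = 61; >= 1e-6 -> NOT closed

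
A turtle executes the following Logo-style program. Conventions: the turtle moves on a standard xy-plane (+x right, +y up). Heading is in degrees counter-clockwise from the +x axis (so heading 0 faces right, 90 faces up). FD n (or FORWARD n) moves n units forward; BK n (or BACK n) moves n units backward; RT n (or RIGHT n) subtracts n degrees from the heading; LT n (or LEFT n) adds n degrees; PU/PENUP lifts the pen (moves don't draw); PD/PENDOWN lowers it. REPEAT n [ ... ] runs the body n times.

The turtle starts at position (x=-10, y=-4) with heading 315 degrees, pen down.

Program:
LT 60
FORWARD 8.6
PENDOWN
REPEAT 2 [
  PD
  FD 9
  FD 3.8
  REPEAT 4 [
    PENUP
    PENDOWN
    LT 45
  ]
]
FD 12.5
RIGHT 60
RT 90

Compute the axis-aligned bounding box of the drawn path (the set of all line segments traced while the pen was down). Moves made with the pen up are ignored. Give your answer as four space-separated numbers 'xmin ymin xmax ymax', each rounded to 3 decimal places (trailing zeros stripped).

Executing turtle program step by step:
Start: pos=(-10,-4), heading=315, pen down
LT 60: heading 315 -> 15
FD 8.6: (-10,-4) -> (-1.693,-1.774) [heading=15, draw]
PD: pen down
REPEAT 2 [
  -- iteration 1/2 --
  PD: pen down
  FD 9: (-1.693,-1.774) -> (7,0.555) [heading=15, draw]
  FD 3.8: (7,0.555) -> (10.671,1.539) [heading=15, draw]
  REPEAT 4 [
    -- iteration 1/4 --
    PU: pen up
    PD: pen down
    LT 45: heading 15 -> 60
    -- iteration 2/4 --
    PU: pen up
    PD: pen down
    LT 45: heading 60 -> 105
    -- iteration 3/4 --
    PU: pen up
    PD: pen down
    LT 45: heading 105 -> 150
    -- iteration 4/4 --
    PU: pen up
    PD: pen down
    LT 45: heading 150 -> 195
  ]
  -- iteration 2/2 --
  PD: pen down
  FD 9: (10.671,1.539) -> (1.977,-0.791) [heading=195, draw]
  FD 3.8: (1.977,-0.791) -> (-1.693,-1.774) [heading=195, draw]
  REPEAT 4 [
    -- iteration 1/4 --
    PU: pen up
    PD: pen down
    LT 45: heading 195 -> 240
    -- iteration 2/4 --
    PU: pen up
    PD: pen down
    LT 45: heading 240 -> 285
    -- iteration 3/4 --
    PU: pen up
    PD: pen down
    LT 45: heading 285 -> 330
    -- iteration 4/4 --
    PU: pen up
    PD: pen down
    LT 45: heading 330 -> 15
  ]
]
FD 12.5: (-1.693,-1.774) -> (10.381,1.461) [heading=15, draw]
RT 60: heading 15 -> 315
RT 90: heading 315 -> 225
Final: pos=(10.381,1.461), heading=225, 6 segment(s) drawn

Segment endpoints: x in {-10, -1.693, -1.693, 1.977, 7, 10.381, 10.671}, y in {-4, -1.774, -1.774, -0.791, 0.555, 1.461, 1.539}
xmin=-10, ymin=-4, xmax=10.671, ymax=1.539

Answer: -10 -4 10.671 1.539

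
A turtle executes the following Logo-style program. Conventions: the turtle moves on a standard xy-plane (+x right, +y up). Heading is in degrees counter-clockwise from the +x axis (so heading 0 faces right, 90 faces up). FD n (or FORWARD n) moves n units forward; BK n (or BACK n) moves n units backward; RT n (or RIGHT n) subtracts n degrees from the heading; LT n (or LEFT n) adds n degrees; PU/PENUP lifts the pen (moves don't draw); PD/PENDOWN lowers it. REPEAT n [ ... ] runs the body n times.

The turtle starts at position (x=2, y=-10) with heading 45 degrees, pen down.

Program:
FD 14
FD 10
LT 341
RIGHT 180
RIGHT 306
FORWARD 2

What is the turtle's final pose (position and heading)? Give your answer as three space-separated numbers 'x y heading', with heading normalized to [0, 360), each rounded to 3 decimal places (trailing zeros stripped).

Answer: 18.623 5.001 260

Derivation:
Executing turtle program step by step:
Start: pos=(2,-10), heading=45, pen down
FD 14: (2,-10) -> (11.899,-0.101) [heading=45, draw]
FD 10: (11.899,-0.101) -> (18.971,6.971) [heading=45, draw]
LT 341: heading 45 -> 26
RT 180: heading 26 -> 206
RT 306: heading 206 -> 260
FD 2: (18.971,6.971) -> (18.623,5.001) [heading=260, draw]
Final: pos=(18.623,5.001), heading=260, 3 segment(s) drawn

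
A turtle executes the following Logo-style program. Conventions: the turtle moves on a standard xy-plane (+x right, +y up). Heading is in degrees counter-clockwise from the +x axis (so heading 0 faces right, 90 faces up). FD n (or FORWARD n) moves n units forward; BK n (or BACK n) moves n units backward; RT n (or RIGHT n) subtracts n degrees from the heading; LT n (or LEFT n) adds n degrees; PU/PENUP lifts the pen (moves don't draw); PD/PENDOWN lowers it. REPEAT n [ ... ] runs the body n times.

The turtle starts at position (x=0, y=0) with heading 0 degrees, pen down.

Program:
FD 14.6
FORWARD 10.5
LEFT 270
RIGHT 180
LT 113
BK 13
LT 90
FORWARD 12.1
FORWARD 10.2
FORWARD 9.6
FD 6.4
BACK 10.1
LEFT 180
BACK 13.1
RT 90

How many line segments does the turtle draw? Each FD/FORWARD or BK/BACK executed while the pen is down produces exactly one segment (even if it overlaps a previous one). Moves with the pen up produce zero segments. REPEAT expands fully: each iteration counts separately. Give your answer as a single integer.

Executing turtle program step by step:
Start: pos=(0,0), heading=0, pen down
FD 14.6: (0,0) -> (14.6,0) [heading=0, draw]
FD 10.5: (14.6,0) -> (25.1,0) [heading=0, draw]
LT 270: heading 0 -> 270
RT 180: heading 270 -> 90
LT 113: heading 90 -> 203
BK 13: (25.1,0) -> (37.067,5.08) [heading=203, draw]
LT 90: heading 203 -> 293
FD 12.1: (37.067,5.08) -> (41.794,-6.059) [heading=293, draw]
FD 10.2: (41.794,-6.059) -> (45.78,-15.448) [heading=293, draw]
FD 9.6: (45.78,-15.448) -> (49.531,-24.285) [heading=293, draw]
FD 6.4: (49.531,-24.285) -> (52.032,-30.176) [heading=293, draw]
BK 10.1: (52.032,-30.176) -> (48.085,-20.879) [heading=293, draw]
LT 180: heading 293 -> 113
BK 13.1: (48.085,-20.879) -> (53.204,-32.937) [heading=113, draw]
RT 90: heading 113 -> 23
Final: pos=(53.204,-32.937), heading=23, 9 segment(s) drawn
Segments drawn: 9

Answer: 9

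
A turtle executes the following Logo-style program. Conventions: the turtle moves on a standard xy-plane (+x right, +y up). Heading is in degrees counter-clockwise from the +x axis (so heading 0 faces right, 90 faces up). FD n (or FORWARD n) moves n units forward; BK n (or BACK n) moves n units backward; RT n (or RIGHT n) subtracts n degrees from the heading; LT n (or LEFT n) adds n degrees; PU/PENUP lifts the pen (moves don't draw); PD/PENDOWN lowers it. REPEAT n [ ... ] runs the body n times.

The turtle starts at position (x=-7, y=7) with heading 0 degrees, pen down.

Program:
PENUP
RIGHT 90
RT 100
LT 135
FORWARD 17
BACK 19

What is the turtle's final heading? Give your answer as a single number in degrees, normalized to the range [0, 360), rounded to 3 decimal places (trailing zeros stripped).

Answer: 305

Derivation:
Executing turtle program step by step:
Start: pos=(-7,7), heading=0, pen down
PU: pen up
RT 90: heading 0 -> 270
RT 100: heading 270 -> 170
LT 135: heading 170 -> 305
FD 17: (-7,7) -> (2.751,-6.926) [heading=305, move]
BK 19: (2.751,-6.926) -> (-8.147,8.638) [heading=305, move]
Final: pos=(-8.147,8.638), heading=305, 0 segment(s) drawn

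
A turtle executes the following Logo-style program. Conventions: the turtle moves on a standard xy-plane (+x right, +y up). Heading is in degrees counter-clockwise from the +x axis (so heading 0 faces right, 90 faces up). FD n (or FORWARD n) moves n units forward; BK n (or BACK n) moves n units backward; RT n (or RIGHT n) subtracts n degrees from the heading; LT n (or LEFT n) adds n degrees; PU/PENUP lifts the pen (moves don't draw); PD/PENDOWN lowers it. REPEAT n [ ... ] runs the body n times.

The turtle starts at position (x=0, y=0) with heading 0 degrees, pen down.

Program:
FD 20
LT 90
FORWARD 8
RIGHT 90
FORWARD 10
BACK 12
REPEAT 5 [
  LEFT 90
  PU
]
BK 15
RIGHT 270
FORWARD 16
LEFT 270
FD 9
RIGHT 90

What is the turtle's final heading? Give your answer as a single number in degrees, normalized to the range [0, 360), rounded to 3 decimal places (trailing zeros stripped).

Executing turtle program step by step:
Start: pos=(0,0), heading=0, pen down
FD 20: (0,0) -> (20,0) [heading=0, draw]
LT 90: heading 0 -> 90
FD 8: (20,0) -> (20,8) [heading=90, draw]
RT 90: heading 90 -> 0
FD 10: (20,8) -> (30,8) [heading=0, draw]
BK 12: (30,8) -> (18,8) [heading=0, draw]
REPEAT 5 [
  -- iteration 1/5 --
  LT 90: heading 0 -> 90
  PU: pen up
  -- iteration 2/5 --
  LT 90: heading 90 -> 180
  PU: pen up
  -- iteration 3/5 --
  LT 90: heading 180 -> 270
  PU: pen up
  -- iteration 4/5 --
  LT 90: heading 270 -> 0
  PU: pen up
  -- iteration 5/5 --
  LT 90: heading 0 -> 90
  PU: pen up
]
BK 15: (18,8) -> (18,-7) [heading=90, move]
RT 270: heading 90 -> 180
FD 16: (18,-7) -> (2,-7) [heading=180, move]
LT 270: heading 180 -> 90
FD 9: (2,-7) -> (2,2) [heading=90, move]
RT 90: heading 90 -> 0
Final: pos=(2,2), heading=0, 4 segment(s) drawn

Answer: 0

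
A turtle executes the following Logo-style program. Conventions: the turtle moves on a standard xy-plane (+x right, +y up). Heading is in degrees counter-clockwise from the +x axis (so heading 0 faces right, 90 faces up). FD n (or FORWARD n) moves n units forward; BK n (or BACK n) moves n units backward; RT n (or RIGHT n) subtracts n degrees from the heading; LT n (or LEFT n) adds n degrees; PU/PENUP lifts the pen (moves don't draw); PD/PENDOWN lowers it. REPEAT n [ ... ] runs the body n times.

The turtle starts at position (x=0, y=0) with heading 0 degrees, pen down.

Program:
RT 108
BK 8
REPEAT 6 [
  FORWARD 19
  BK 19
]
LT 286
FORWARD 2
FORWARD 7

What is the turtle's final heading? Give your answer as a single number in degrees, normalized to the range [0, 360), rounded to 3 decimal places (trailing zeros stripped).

Answer: 178

Derivation:
Executing turtle program step by step:
Start: pos=(0,0), heading=0, pen down
RT 108: heading 0 -> 252
BK 8: (0,0) -> (2.472,7.608) [heading=252, draw]
REPEAT 6 [
  -- iteration 1/6 --
  FD 19: (2.472,7.608) -> (-3.399,-10.462) [heading=252, draw]
  BK 19: (-3.399,-10.462) -> (2.472,7.608) [heading=252, draw]
  -- iteration 2/6 --
  FD 19: (2.472,7.608) -> (-3.399,-10.462) [heading=252, draw]
  BK 19: (-3.399,-10.462) -> (2.472,7.608) [heading=252, draw]
  -- iteration 3/6 --
  FD 19: (2.472,7.608) -> (-3.399,-10.462) [heading=252, draw]
  BK 19: (-3.399,-10.462) -> (2.472,7.608) [heading=252, draw]
  -- iteration 4/6 --
  FD 19: (2.472,7.608) -> (-3.399,-10.462) [heading=252, draw]
  BK 19: (-3.399,-10.462) -> (2.472,7.608) [heading=252, draw]
  -- iteration 5/6 --
  FD 19: (2.472,7.608) -> (-3.399,-10.462) [heading=252, draw]
  BK 19: (-3.399,-10.462) -> (2.472,7.608) [heading=252, draw]
  -- iteration 6/6 --
  FD 19: (2.472,7.608) -> (-3.399,-10.462) [heading=252, draw]
  BK 19: (-3.399,-10.462) -> (2.472,7.608) [heading=252, draw]
]
LT 286: heading 252 -> 178
FD 2: (2.472,7.608) -> (0.473,7.678) [heading=178, draw]
FD 7: (0.473,7.678) -> (-6.522,7.923) [heading=178, draw]
Final: pos=(-6.522,7.923), heading=178, 15 segment(s) drawn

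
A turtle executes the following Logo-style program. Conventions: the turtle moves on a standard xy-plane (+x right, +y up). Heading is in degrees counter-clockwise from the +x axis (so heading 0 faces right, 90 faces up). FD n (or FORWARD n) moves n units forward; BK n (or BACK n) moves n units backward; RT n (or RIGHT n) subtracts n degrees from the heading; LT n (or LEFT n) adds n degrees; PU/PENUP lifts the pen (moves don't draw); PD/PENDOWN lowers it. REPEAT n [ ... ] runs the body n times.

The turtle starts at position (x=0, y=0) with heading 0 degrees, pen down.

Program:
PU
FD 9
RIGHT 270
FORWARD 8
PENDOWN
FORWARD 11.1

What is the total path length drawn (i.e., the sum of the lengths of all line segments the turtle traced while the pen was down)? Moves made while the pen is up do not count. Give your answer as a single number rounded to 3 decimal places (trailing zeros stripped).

Executing turtle program step by step:
Start: pos=(0,0), heading=0, pen down
PU: pen up
FD 9: (0,0) -> (9,0) [heading=0, move]
RT 270: heading 0 -> 90
FD 8: (9,0) -> (9,8) [heading=90, move]
PD: pen down
FD 11.1: (9,8) -> (9,19.1) [heading=90, draw]
Final: pos=(9,19.1), heading=90, 1 segment(s) drawn

Segment lengths:
  seg 1: (9,8) -> (9,19.1), length = 11.1
Total = 11.1

Answer: 11.1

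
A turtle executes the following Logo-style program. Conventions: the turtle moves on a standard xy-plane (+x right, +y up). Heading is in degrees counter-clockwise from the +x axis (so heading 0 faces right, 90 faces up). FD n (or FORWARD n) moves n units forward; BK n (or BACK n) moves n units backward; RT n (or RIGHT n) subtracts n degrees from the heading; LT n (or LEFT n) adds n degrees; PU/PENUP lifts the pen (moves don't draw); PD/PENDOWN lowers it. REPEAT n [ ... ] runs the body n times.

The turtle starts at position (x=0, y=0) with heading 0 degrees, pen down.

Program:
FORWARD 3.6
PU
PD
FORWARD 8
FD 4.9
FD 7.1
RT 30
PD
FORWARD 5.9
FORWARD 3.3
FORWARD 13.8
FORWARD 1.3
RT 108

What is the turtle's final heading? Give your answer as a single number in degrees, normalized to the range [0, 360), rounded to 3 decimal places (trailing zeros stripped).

Answer: 222

Derivation:
Executing turtle program step by step:
Start: pos=(0,0), heading=0, pen down
FD 3.6: (0,0) -> (3.6,0) [heading=0, draw]
PU: pen up
PD: pen down
FD 8: (3.6,0) -> (11.6,0) [heading=0, draw]
FD 4.9: (11.6,0) -> (16.5,0) [heading=0, draw]
FD 7.1: (16.5,0) -> (23.6,0) [heading=0, draw]
RT 30: heading 0 -> 330
PD: pen down
FD 5.9: (23.6,0) -> (28.71,-2.95) [heading=330, draw]
FD 3.3: (28.71,-2.95) -> (31.567,-4.6) [heading=330, draw]
FD 13.8: (31.567,-4.6) -> (43.519,-11.5) [heading=330, draw]
FD 1.3: (43.519,-11.5) -> (44.644,-12.15) [heading=330, draw]
RT 108: heading 330 -> 222
Final: pos=(44.644,-12.15), heading=222, 8 segment(s) drawn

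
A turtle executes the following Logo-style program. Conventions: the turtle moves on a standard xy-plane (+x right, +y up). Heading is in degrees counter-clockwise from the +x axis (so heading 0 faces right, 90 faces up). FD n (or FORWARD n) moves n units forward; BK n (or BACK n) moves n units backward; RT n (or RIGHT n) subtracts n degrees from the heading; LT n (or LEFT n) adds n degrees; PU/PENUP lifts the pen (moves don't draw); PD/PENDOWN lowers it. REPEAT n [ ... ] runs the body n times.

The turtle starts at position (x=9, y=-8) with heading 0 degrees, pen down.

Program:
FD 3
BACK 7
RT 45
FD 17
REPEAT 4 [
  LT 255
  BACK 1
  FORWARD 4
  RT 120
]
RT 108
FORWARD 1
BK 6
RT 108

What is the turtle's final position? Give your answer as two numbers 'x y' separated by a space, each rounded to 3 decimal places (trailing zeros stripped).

Executing turtle program step by step:
Start: pos=(9,-8), heading=0, pen down
FD 3: (9,-8) -> (12,-8) [heading=0, draw]
BK 7: (12,-8) -> (5,-8) [heading=0, draw]
RT 45: heading 0 -> 315
FD 17: (5,-8) -> (17.021,-20.021) [heading=315, draw]
REPEAT 4 [
  -- iteration 1/4 --
  LT 255: heading 315 -> 210
  BK 1: (17.021,-20.021) -> (17.887,-19.521) [heading=210, draw]
  FD 4: (17.887,-19.521) -> (14.423,-21.521) [heading=210, draw]
  RT 120: heading 210 -> 90
  -- iteration 2/4 --
  LT 255: heading 90 -> 345
  BK 1: (14.423,-21.521) -> (13.457,-21.262) [heading=345, draw]
  FD 4: (13.457,-21.262) -> (17.321,-22.297) [heading=345, draw]
  RT 120: heading 345 -> 225
  -- iteration 3/4 --
  LT 255: heading 225 -> 120
  BK 1: (17.321,-22.297) -> (17.821,-23.163) [heading=120, draw]
  FD 4: (17.821,-23.163) -> (15.821,-19.699) [heading=120, draw]
  RT 120: heading 120 -> 0
  -- iteration 4/4 --
  LT 255: heading 0 -> 255
  BK 1: (15.821,-19.699) -> (16.079,-18.733) [heading=255, draw]
  FD 4: (16.079,-18.733) -> (15.044,-22.597) [heading=255, draw]
  RT 120: heading 255 -> 135
]
RT 108: heading 135 -> 27
FD 1: (15.044,-22.597) -> (15.935,-22.143) [heading=27, draw]
BK 6: (15.935,-22.143) -> (10.589,-24.867) [heading=27, draw]
RT 108: heading 27 -> 279
Final: pos=(10.589,-24.867), heading=279, 13 segment(s) drawn

Answer: 10.589 -24.867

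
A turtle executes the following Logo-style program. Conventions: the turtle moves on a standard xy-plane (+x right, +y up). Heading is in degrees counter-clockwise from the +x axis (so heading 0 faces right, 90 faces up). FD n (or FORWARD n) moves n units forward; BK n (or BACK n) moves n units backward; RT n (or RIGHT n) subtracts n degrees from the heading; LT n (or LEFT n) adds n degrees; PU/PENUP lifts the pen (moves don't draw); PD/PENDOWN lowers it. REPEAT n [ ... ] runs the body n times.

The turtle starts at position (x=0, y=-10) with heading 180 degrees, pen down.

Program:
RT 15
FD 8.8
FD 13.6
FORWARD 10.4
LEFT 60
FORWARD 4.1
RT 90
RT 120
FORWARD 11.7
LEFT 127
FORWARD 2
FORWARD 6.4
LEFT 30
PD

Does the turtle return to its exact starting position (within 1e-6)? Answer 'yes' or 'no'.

Answer: no

Derivation:
Executing turtle program step by step:
Start: pos=(0,-10), heading=180, pen down
RT 15: heading 180 -> 165
FD 8.8: (0,-10) -> (-8.5,-7.722) [heading=165, draw]
FD 13.6: (-8.5,-7.722) -> (-21.637,-4.202) [heading=165, draw]
FD 10.4: (-21.637,-4.202) -> (-31.682,-1.511) [heading=165, draw]
LT 60: heading 165 -> 225
FD 4.1: (-31.682,-1.511) -> (-34.582,-4.41) [heading=225, draw]
RT 90: heading 225 -> 135
RT 120: heading 135 -> 15
FD 11.7: (-34.582,-4.41) -> (-23.28,-1.382) [heading=15, draw]
LT 127: heading 15 -> 142
FD 2: (-23.28,-1.382) -> (-24.856,-0.15) [heading=142, draw]
FD 6.4: (-24.856,-0.15) -> (-29.899,3.79) [heading=142, draw]
LT 30: heading 142 -> 172
PD: pen down
Final: pos=(-29.899,3.79), heading=172, 7 segment(s) drawn

Start position: (0, -10)
Final position: (-29.899, 3.79)
Distance = 32.926; >= 1e-6 -> NOT closed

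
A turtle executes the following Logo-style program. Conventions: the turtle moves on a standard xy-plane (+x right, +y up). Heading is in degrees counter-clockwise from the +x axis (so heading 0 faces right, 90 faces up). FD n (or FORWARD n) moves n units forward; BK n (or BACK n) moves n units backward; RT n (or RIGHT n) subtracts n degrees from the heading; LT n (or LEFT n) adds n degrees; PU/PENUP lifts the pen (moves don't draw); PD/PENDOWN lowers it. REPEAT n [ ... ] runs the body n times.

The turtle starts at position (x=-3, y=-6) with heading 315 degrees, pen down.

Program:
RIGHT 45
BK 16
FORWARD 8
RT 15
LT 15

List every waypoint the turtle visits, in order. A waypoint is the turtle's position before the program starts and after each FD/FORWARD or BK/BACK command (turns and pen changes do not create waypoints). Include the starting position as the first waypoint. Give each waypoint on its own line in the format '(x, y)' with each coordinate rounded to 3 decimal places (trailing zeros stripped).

Answer: (-3, -6)
(-3, 10)
(-3, 2)

Derivation:
Executing turtle program step by step:
Start: pos=(-3,-6), heading=315, pen down
RT 45: heading 315 -> 270
BK 16: (-3,-6) -> (-3,10) [heading=270, draw]
FD 8: (-3,10) -> (-3,2) [heading=270, draw]
RT 15: heading 270 -> 255
LT 15: heading 255 -> 270
Final: pos=(-3,2), heading=270, 2 segment(s) drawn
Waypoints (3 total):
(-3, -6)
(-3, 10)
(-3, 2)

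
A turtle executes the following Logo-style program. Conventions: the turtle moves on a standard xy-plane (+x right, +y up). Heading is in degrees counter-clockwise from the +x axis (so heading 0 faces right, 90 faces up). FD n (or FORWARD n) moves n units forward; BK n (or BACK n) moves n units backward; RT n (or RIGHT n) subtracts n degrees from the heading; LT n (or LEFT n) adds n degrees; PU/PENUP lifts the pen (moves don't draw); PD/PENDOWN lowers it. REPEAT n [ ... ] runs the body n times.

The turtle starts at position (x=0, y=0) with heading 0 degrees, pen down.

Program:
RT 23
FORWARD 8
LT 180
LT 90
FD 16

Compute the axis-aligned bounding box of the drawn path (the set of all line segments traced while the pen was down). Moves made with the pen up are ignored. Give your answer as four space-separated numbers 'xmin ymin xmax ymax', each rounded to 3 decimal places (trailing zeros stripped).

Answer: 0 -17.854 7.364 0

Derivation:
Executing turtle program step by step:
Start: pos=(0,0), heading=0, pen down
RT 23: heading 0 -> 337
FD 8: (0,0) -> (7.364,-3.126) [heading=337, draw]
LT 180: heading 337 -> 157
LT 90: heading 157 -> 247
FD 16: (7.364,-3.126) -> (1.112,-17.854) [heading=247, draw]
Final: pos=(1.112,-17.854), heading=247, 2 segment(s) drawn

Segment endpoints: x in {0, 1.112, 7.364}, y in {-17.854, -3.126, 0}
xmin=0, ymin=-17.854, xmax=7.364, ymax=0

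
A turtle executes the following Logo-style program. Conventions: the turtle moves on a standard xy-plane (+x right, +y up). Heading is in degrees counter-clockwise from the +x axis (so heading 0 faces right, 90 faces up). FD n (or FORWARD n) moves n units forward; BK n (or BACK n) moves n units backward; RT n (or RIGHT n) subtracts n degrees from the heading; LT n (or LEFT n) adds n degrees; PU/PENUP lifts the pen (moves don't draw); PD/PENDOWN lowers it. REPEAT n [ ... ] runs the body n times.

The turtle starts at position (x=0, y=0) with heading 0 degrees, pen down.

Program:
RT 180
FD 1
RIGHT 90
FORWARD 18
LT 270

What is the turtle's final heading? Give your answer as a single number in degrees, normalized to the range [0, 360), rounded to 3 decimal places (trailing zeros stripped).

Answer: 0

Derivation:
Executing turtle program step by step:
Start: pos=(0,0), heading=0, pen down
RT 180: heading 0 -> 180
FD 1: (0,0) -> (-1,0) [heading=180, draw]
RT 90: heading 180 -> 90
FD 18: (-1,0) -> (-1,18) [heading=90, draw]
LT 270: heading 90 -> 0
Final: pos=(-1,18), heading=0, 2 segment(s) drawn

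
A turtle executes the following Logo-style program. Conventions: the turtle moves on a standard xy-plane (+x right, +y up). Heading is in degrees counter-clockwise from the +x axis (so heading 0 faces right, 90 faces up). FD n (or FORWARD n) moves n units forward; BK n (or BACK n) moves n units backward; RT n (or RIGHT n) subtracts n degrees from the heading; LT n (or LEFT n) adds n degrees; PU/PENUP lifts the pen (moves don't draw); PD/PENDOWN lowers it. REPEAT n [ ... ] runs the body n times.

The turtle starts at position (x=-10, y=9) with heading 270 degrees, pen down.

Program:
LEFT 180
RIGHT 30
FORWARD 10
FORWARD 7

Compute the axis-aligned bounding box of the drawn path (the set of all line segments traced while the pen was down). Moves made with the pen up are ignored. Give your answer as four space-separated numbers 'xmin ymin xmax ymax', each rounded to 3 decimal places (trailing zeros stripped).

Answer: -10 9 -1.5 23.722

Derivation:
Executing turtle program step by step:
Start: pos=(-10,9), heading=270, pen down
LT 180: heading 270 -> 90
RT 30: heading 90 -> 60
FD 10: (-10,9) -> (-5,17.66) [heading=60, draw]
FD 7: (-5,17.66) -> (-1.5,23.722) [heading=60, draw]
Final: pos=(-1.5,23.722), heading=60, 2 segment(s) drawn

Segment endpoints: x in {-10, -5, -1.5}, y in {9, 17.66, 23.722}
xmin=-10, ymin=9, xmax=-1.5, ymax=23.722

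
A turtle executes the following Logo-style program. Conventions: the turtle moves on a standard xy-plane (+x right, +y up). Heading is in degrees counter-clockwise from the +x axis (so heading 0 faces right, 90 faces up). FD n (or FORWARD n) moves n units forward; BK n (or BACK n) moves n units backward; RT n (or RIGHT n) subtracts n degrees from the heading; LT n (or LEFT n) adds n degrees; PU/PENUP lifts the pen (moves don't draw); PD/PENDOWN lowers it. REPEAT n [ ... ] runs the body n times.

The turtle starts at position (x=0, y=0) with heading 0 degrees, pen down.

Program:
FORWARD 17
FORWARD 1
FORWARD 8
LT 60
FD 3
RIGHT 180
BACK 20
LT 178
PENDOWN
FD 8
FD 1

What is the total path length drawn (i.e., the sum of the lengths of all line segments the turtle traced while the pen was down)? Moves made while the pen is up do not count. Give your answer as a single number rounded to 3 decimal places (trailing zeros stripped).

Answer: 58

Derivation:
Executing turtle program step by step:
Start: pos=(0,0), heading=0, pen down
FD 17: (0,0) -> (17,0) [heading=0, draw]
FD 1: (17,0) -> (18,0) [heading=0, draw]
FD 8: (18,0) -> (26,0) [heading=0, draw]
LT 60: heading 0 -> 60
FD 3: (26,0) -> (27.5,2.598) [heading=60, draw]
RT 180: heading 60 -> 240
BK 20: (27.5,2.598) -> (37.5,19.919) [heading=240, draw]
LT 178: heading 240 -> 58
PD: pen down
FD 8: (37.5,19.919) -> (41.739,26.703) [heading=58, draw]
FD 1: (41.739,26.703) -> (42.269,27.551) [heading=58, draw]
Final: pos=(42.269,27.551), heading=58, 7 segment(s) drawn

Segment lengths:
  seg 1: (0,0) -> (17,0), length = 17
  seg 2: (17,0) -> (18,0), length = 1
  seg 3: (18,0) -> (26,0), length = 8
  seg 4: (26,0) -> (27.5,2.598), length = 3
  seg 5: (27.5,2.598) -> (37.5,19.919), length = 20
  seg 6: (37.5,19.919) -> (41.739,26.703), length = 8
  seg 7: (41.739,26.703) -> (42.269,27.551), length = 1
Total = 58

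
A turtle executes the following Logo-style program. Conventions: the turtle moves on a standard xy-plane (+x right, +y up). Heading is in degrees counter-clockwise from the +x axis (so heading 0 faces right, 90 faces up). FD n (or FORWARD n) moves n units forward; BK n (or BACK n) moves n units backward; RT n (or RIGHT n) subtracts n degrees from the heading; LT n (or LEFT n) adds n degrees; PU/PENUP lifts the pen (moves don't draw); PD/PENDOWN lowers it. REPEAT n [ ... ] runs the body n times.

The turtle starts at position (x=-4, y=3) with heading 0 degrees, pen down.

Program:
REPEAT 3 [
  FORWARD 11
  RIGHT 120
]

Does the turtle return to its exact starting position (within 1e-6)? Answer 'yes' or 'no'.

Answer: yes

Derivation:
Executing turtle program step by step:
Start: pos=(-4,3), heading=0, pen down
REPEAT 3 [
  -- iteration 1/3 --
  FD 11: (-4,3) -> (7,3) [heading=0, draw]
  RT 120: heading 0 -> 240
  -- iteration 2/3 --
  FD 11: (7,3) -> (1.5,-6.526) [heading=240, draw]
  RT 120: heading 240 -> 120
  -- iteration 3/3 --
  FD 11: (1.5,-6.526) -> (-4,3) [heading=120, draw]
  RT 120: heading 120 -> 0
]
Final: pos=(-4,3), heading=0, 3 segment(s) drawn

Start position: (-4, 3)
Final position: (-4, 3)
Distance = 0; < 1e-6 -> CLOSED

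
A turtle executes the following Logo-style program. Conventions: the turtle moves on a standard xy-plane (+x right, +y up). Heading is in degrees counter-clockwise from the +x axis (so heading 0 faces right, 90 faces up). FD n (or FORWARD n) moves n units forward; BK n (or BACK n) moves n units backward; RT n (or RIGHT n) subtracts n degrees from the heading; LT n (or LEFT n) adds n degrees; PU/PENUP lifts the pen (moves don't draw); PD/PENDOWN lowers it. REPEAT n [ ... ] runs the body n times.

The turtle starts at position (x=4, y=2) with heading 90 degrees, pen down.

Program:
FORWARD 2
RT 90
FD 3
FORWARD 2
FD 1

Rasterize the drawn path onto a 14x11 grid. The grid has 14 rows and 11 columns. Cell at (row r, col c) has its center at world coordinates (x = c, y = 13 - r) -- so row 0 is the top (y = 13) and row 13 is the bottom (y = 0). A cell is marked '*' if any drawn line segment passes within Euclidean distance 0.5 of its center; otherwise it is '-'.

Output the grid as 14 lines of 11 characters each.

Segment 0: (4,2) -> (4,4)
Segment 1: (4,4) -> (7,4)
Segment 2: (7,4) -> (9,4)
Segment 3: (9,4) -> (10,4)

Answer: -----------
-----------
-----------
-----------
-----------
-----------
-----------
-----------
-----------
----*******
----*------
----*------
-----------
-----------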